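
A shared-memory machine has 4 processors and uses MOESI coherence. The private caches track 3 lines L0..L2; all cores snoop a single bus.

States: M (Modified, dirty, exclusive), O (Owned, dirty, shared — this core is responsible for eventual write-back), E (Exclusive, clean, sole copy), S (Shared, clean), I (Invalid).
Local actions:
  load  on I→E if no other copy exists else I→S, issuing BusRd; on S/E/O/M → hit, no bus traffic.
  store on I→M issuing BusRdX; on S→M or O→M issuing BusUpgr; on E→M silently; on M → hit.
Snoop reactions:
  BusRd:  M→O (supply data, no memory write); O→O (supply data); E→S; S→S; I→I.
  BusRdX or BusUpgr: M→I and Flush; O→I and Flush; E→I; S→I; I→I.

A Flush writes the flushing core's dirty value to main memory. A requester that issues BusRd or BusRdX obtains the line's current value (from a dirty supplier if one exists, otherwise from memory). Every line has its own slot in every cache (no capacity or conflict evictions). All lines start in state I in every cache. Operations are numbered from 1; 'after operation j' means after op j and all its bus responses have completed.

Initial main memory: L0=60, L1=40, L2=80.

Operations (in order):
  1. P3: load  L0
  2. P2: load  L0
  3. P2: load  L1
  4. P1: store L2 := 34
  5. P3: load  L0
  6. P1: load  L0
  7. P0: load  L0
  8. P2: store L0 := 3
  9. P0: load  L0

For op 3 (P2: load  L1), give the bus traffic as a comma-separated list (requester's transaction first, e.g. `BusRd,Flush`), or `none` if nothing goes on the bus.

bus = BusRd

step 1: P3: load  L0  ⟶  IIIE  (L0)  txn=BusRd  M[L0]=60
step 2: P2: load  L0  ⟶  IISS  (L0)  txn=BusRd  M[L0]=60
step 3: P2: load  L1  ⟶  IIEI  (L1)  txn=BusRd  M[L1]=40
step 4: P1: store L2 := 34  ⟶  IMII  (L2)  txn=BusRdX  M[L2]=80
step 5: P3: load  L0  ⟶  IISS  (L0)  txn=∅  M[L0]=60
step 6: P1: load  L0  ⟶  ISSS  (L0)  txn=BusRd  M[L0]=60
step 7: P0: load  L0  ⟶  SSSS  (L0)  txn=BusRd  M[L0]=60
step 8: P2: store L0 := 3  ⟶  IIMI  (L0)  txn=BusUpgr  M[L0]=60
step 9: P0: load  L0  ⟶  SIOI  (L0)  txn=BusRd  M[L0]=60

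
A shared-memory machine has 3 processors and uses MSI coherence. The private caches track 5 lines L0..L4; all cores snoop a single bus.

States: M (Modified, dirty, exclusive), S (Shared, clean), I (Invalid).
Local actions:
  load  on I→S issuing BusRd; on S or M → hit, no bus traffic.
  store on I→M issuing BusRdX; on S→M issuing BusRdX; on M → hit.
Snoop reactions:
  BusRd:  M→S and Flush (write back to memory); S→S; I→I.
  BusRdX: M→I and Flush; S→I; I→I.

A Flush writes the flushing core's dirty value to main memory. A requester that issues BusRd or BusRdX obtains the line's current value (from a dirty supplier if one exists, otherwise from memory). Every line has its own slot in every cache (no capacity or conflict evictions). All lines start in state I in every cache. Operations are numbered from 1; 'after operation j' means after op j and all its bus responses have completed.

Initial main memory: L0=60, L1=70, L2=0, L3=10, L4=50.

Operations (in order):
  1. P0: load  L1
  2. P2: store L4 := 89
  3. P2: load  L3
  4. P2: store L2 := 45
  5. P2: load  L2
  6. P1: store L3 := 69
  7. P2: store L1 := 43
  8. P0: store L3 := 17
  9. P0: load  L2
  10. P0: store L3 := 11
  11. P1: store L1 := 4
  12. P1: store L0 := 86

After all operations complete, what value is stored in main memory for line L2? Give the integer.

[1] P0: load  L1 | P0:S(70), P1:I, P2:I | bus: BusRd
[2] P2: store L4 := 89 | P0:I, P1:I, P2:M(89) | bus: BusRdX
[3] P2: load  L3 | P0:I, P1:I, P2:S(10) | bus: BusRd
[4] P2: store L2 := 45 | P0:I, P1:I, P2:M(45) | bus: BusRdX
[5] P2: load  L2 | P0:I, P1:I, P2:M(45) | bus: none
[6] P1: store L3 := 69 | P0:I, P1:M(69), P2:I | bus: BusRdX
[7] P2: store L1 := 43 | P0:I, P1:I, P2:M(43) | bus: BusRdX
[8] P0: store L3 := 17 | P0:M(17), P1:I, P2:I | bus: BusRdX,Flush
[9] P0: load  L2 | P0:S(45), P1:I, P2:S(45) | bus: BusRd,Flush
[10] P0: store L3 := 11 | P0:M(11), P1:I, P2:I | bus: none
[11] P1: store L1 := 4 | P0:I, P1:M(4), P2:I | bus: BusRdX,Flush
[12] P1: store L0 := 86 | P0:I, P1:M(86), P2:I | bus: BusRdX

memory[L2] = 45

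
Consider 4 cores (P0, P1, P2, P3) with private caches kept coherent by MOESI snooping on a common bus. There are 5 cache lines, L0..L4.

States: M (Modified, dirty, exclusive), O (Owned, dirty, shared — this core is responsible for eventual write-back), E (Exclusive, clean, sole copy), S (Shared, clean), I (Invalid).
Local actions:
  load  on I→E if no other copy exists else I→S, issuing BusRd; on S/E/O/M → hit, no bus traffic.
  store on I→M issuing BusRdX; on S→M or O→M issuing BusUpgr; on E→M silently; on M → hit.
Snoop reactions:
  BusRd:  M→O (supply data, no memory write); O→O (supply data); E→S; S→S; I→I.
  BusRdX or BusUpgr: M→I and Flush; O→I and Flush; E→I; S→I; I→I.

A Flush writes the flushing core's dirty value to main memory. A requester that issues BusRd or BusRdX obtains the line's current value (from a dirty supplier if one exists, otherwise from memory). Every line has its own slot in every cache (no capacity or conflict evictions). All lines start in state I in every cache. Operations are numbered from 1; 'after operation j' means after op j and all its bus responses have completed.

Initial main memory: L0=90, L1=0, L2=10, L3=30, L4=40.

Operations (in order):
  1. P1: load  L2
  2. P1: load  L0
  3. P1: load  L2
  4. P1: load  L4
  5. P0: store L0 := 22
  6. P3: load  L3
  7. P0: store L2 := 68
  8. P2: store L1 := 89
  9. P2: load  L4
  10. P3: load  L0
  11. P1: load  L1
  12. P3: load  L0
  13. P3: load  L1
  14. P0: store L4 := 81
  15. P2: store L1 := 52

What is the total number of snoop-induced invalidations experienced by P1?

invalidations = 4

  op1 P1: load  L2 → I/E/I/I on L2; bus BusRd; mem=10
  op2 P1: load  L0 → I/E/I/I on L0; bus BusRd; mem=90
  op3 P1: load  L2 → I/E/I/I on L2; bus (none); mem=10
  op4 P1: load  L4 → I/E/I/I on L4; bus BusRd; mem=40
  op5 P0: store L0 := 22 → M/I/I/I on L0; bus BusRdX; mem=90
  op6 P3: load  L3 → I/I/I/E on L3; bus BusRd; mem=30
  op7 P0: store L2 := 68 → M/I/I/I on L2; bus BusRdX; mem=10
  op8 P2: store L1 := 89 → I/I/M/I on L1; bus BusRdX; mem=0
  op9 P2: load  L4 → I/S/S/I on L4; bus BusRd; mem=40
  op10 P3: load  L0 → O/I/I/S on L0; bus BusRd; mem=90
  op11 P1: load  L1 → I/S/O/I on L1; bus BusRd; mem=0
  op12 P3: load  L0 → O/I/I/S on L0; bus (none); mem=90
  op13 P3: load  L1 → I/S/O/S on L1; bus BusRd; mem=0
  op14 P0: store L4 := 81 → M/I/I/I on L4; bus BusRdX; mem=40
  op15 P2: store L1 := 52 → I/I/M/I on L1; bus BusUpgr; mem=0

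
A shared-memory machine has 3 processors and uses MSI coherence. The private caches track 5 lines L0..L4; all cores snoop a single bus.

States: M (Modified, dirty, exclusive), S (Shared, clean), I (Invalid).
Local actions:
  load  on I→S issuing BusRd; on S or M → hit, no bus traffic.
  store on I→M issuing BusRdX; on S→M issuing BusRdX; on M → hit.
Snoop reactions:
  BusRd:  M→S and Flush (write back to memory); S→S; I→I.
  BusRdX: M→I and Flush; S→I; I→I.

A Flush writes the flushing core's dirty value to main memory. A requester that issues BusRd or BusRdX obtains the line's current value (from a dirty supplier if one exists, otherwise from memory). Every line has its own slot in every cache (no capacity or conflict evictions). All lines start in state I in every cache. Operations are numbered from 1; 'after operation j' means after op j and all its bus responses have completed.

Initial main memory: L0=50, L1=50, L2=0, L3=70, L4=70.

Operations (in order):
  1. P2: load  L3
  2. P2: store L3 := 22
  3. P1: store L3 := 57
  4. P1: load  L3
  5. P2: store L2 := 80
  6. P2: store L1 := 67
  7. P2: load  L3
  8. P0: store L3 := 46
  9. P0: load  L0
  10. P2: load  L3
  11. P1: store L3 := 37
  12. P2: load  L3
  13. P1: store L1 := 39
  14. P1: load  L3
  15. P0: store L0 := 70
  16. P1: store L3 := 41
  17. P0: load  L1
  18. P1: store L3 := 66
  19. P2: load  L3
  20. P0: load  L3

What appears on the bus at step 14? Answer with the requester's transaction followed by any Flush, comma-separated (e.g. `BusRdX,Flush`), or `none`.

bus = none

step 1: P2: load  L3  ⟶  IIS  (L3)  txn=BusRd  M[L3]=70
step 2: P2: store L3 := 22  ⟶  IIM  (L3)  txn=BusRdX  M[L3]=70
step 3: P1: store L3 := 57  ⟶  IMI  (L3)  txn=BusRdX+Flush  M[L3]=22
step 4: P1: load  L3  ⟶  IMI  (L3)  txn=∅  M[L3]=22
step 5: P2: store L2 := 80  ⟶  IIM  (L2)  txn=BusRdX  M[L2]=0
step 6: P2: store L1 := 67  ⟶  IIM  (L1)  txn=BusRdX  M[L1]=50
step 7: P2: load  L3  ⟶  ISS  (L3)  txn=BusRd+Flush  M[L3]=57
step 8: P0: store L3 := 46  ⟶  MII  (L3)  txn=BusRdX  M[L3]=57
step 9: P0: load  L0  ⟶  SII  (L0)  txn=BusRd  M[L0]=50
step 10: P2: load  L3  ⟶  SIS  (L3)  txn=BusRd+Flush  M[L3]=46
step 11: P1: store L3 := 37  ⟶  IMI  (L3)  txn=BusRdX  M[L3]=46
step 12: P2: load  L3  ⟶  ISS  (L3)  txn=BusRd+Flush  M[L3]=37
step 13: P1: store L1 := 39  ⟶  IMI  (L1)  txn=BusRdX+Flush  M[L1]=67
step 14: P1: load  L3  ⟶  ISS  (L3)  txn=∅  M[L3]=37
step 15: P0: store L0 := 70  ⟶  MII  (L0)  txn=BusRdX  M[L0]=50
step 16: P1: store L3 := 41  ⟶  IMI  (L3)  txn=BusRdX  M[L3]=37
step 17: P0: load  L1  ⟶  SSI  (L1)  txn=BusRd+Flush  M[L1]=39
step 18: P1: store L3 := 66  ⟶  IMI  (L3)  txn=∅  M[L3]=37
step 19: P2: load  L3  ⟶  ISS  (L3)  txn=BusRd+Flush  M[L3]=66
step 20: P0: load  L3  ⟶  SSS  (L3)  txn=BusRd  M[L3]=66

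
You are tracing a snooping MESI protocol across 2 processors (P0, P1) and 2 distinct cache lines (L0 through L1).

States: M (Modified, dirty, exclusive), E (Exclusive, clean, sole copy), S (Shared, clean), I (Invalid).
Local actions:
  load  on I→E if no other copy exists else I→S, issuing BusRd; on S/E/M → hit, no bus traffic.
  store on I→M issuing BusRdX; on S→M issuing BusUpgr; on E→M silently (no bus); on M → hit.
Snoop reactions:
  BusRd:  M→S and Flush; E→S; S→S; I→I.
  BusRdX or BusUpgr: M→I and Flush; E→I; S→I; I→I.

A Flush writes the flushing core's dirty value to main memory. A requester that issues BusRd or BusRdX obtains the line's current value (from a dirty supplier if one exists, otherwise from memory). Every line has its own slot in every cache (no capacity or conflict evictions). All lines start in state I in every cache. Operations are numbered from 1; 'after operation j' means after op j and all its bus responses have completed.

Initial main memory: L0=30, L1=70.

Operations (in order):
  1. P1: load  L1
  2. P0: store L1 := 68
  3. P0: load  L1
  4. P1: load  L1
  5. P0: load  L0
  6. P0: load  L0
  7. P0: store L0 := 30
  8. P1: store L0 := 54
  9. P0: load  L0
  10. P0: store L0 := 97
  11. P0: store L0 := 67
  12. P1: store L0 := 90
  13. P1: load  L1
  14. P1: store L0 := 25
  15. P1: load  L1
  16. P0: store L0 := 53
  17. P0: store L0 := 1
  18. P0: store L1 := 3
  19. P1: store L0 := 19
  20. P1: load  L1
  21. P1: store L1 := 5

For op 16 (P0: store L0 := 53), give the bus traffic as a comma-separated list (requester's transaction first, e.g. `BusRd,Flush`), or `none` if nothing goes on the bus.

bus = BusRdX,Flush

  op1 P1: load  L1 → I/E on L1; bus BusRd; mem=70
  op2 P0: store L1 := 68 → M/I on L1; bus BusRdX; mem=70
  op3 P0: load  L1 → M/I on L1; bus (none); mem=70
  op4 P1: load  L1 → S/S on L1; bus BusRd Flush; mem=68
  op5 P0: load  L0 → E/I on L0; bus BusRd; mem=30
  op6 P0: load  L0 → E/I on L0; bus (none); mem=30
  op7 P0: store L0 := 30 → M/I on L0; bus (none); mem=30
  op8 P1: store L0 := 54 → I/M on L0; bus BusRdX Flush; mem=30
  op9 P0: load  L0 → S/S on L0; bus BusRd Flush; mem=54
  op10 P0: store L0 := 97 → M/I on L0; bus BusUpgr; mem=54
  op11 P0: store L0 := 67 → M/I on L0; bus (none); mem=54
  op12 P1: store L0 := 90 → I/M on L0; bus BusRdX Flush; mem=67
  op13 P1: load  L1 → S/S on L1; bus (none); mem=68
  op14 P1: store L0 := 25 → I/M on L0; bus (none); mem=67
  op15 P1: load  L1 → S/S on L1; bus (none); mem=68
  op16 P0: store L0 := 53 → M/I on L0; bus BusRdX Flush; mem=25
  op17 P0: store L0 := 1 → M/I on L0; bus (none); mem=25
  op18 P0: store L1 := 3 → M/I on L1; bus BusUpgr; mem=68
  op19 P1: store L0 := 19 → I/M on L0; bus BusRdX Flush; mem=1
  op20 P1: load  L1 → S/S on L1; bus BusRd Flush; mem=3
  op21 P1: store L1 := 5 → I/M on L1; bus BusUpgr; mem=3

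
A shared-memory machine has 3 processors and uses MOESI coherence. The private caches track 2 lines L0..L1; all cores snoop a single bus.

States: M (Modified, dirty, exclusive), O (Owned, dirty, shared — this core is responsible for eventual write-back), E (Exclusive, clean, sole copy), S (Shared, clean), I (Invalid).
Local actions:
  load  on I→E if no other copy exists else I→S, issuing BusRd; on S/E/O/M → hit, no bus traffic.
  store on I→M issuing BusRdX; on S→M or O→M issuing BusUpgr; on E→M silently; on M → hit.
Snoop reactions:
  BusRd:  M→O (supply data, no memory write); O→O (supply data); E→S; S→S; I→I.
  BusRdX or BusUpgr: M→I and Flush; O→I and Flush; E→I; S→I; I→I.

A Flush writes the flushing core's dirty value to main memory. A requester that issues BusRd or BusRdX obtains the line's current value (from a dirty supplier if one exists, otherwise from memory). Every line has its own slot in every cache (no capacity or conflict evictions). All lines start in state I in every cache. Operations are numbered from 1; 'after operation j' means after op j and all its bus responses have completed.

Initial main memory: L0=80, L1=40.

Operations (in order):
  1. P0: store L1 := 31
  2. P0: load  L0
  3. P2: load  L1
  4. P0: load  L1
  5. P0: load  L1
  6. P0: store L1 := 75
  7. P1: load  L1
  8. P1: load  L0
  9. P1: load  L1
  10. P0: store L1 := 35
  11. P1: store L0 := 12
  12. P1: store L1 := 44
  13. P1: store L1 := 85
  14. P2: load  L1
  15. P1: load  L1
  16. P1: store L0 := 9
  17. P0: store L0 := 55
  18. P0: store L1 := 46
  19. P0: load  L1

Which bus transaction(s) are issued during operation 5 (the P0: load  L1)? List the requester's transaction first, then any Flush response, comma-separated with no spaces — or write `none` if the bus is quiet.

  op1 P0: store L1 := 31 → M/I/I on L1; bus BusRdX; mem=40
  op2 P0: load  L0 → E/I/I on L0; bus BusRd; mem=80
  op3 P2: load  L1 → O/I/S on L1; bus BusRd; mem=40
  op4 P0: load  L1 → O/I/S on L1; bus (none); mem=40
  op5 P0: load  L1 → O/I/S on L1; bus (none); mem=40
  op6 P0: store L1 := 75 → M/I/I on L1; bus BusUpgr; mem=40
  op7 P1: load  L1 → O/S/I on L1; bus BusRd; mem=40
  op8 P1: load  L0 → S/S/I on L0; bus BusRd; mem=80
  op9 P1: load  L1 → O/S/I on L1; bus (none); mem=40
  op10 P0: store L1 := 35 → M/I/I on L1; bus BusUpgr; mem=40
  op11 P1: store L0 := 12 → I/M/I on L0; bus BusUpgr; mem=80
  op12 P1: store L1 := 44 → I/M/I on L1; bus BusRdX Flush; mem=35
  op13 P1: store L1 := 85 → I/M/I on L1; bus (none); mem=35
  op14 P2: load  L1 → I/O/S on L1; bus BusRd; mem=35
  op15 P1: load  L1 → I/O/S on L1; bus (none); mem=35
  op16 P1: store L0 := 9 → I/M/I on L0; bus (none); mem=80
  op17 P0: store L0 := 55 → M/I/I on L0; bus BusRdX Flush; mem=9
  op18 P0: store L1 := 46 → M/I/I on L1; bus BusRdX Flush; mem=85
  op19 P0: load  L1 → M/I/I on L1; bus (none); mem=85

bus = none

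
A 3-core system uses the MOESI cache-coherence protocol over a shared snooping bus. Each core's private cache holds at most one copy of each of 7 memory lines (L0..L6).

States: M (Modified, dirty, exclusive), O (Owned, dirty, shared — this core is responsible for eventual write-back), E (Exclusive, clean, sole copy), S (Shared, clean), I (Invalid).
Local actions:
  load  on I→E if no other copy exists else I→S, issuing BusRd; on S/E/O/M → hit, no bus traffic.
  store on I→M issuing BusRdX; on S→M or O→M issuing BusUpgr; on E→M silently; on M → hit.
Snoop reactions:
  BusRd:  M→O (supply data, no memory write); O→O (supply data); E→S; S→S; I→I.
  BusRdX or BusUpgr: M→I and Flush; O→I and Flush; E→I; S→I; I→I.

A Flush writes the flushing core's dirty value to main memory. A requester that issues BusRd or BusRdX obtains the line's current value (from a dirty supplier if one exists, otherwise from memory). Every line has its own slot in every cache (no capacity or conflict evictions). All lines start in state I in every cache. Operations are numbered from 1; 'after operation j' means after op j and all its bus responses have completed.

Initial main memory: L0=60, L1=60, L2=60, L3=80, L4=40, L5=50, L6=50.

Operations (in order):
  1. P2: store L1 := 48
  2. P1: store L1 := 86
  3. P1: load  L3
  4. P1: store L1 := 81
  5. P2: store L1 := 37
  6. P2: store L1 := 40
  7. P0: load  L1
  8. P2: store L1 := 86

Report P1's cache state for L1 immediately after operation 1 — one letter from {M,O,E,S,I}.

[1] P2: store L1 := 48 | P0:I, P1:I, P2:M(48) | bus: BusRdX
[2] P1: store L1 := 86 | P0:I, P1:M(86), P2:I | bus: BusRdX,Flush
[3] P1: load  L3 | P0:I, P1:E(80), P2:I | bus: BusRd
[4] P1: store L1 := 81 | P0:I, P1:M(81), P2:I | bus: none
[5] P2: store L1 := 37 | P0:I, P1:I, P2:M(37) | bus: BusRdX,Flush
[6] P2: store L1 := 40 | P0:I, P1:I, P2:M(40) | bus: none
[7] P0: load  L1 | P0:S(40), P1:I, P2:O(40) | bus: BusRd
[8] P2: store L1 := 86 | P0:I, P1:I, P2:M(86) | bus: BusUpgr

state = I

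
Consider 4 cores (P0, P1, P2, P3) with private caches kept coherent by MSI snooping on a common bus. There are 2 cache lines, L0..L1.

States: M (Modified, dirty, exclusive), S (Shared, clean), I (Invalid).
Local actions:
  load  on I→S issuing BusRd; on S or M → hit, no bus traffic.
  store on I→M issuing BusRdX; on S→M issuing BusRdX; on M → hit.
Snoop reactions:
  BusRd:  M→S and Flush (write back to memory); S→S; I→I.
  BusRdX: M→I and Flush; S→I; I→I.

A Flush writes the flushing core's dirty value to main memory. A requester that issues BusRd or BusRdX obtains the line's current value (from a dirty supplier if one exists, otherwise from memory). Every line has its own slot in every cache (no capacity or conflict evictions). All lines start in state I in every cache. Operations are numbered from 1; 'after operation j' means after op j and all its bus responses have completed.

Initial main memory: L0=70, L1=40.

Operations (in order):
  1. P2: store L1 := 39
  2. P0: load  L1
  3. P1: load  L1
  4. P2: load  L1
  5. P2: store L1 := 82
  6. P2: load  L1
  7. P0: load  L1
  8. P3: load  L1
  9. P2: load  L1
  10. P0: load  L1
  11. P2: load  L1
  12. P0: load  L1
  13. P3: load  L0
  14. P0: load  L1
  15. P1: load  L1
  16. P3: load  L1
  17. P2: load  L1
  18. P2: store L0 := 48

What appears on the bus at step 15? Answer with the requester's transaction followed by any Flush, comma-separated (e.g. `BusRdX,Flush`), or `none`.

bus = BusRd

  op1 P2: store L1 := 39 → I/I/M/I on L1; bus BusRdX; mem=40
  op2 P0: load  L1 → S/I/S/I on L1; bus BusRd Flush; mem=39
  op3 P1: load  L1 → S/S/S/I on L1; bus BusRd; mem=39
  op4 P2: load  L1 → S/S/S/I on L1; bus (none); mem=39
  op5 P2: store L1 := 82 → I/I/M/I on L1; bus BusRdX; mem=39
  op6 P2: load  L1 → I/I/M/I on L1; bus (none); mem=39
  op7 P0: load  L1 → S/I/S/I on L1; bus BusRd Flush; mem=82
  op8 P3: load  L1 → S/I/S/S on L1; bus BusRd; mem=82
  op9 P2: load  L1 → S/I/S/S on L1; bus (none); mem=82
  op10 P0: load  L1 → S/I/S/S on L1; bus (none); mem=82
  op11 P2: load  L1 → S/I/S/S on L1; bus (none); mem=82
  op12 P0: load  L1 → S/I/S/S on L1; bus (none); mem=82
  op13 P3: load  L0 → I/I/I/S on L0; bus BusRd; mem=70
  op14 P0: load  L1 → S/I/S/S on L1; bus (none); mem=82
  op15 P1: load  L1 → S/S/S/S on L1; bus BusRd; mem=82
  op16 P3: load  L1 → S/S/S/S on L1; bus (none); mem=82
  op17 P2: load  L1 → S/S/S/S on L1; bus (none); mem=82
  op18 P2: store L0 := 48 → I/I/M/I on L0; bus BusRdX; mem=70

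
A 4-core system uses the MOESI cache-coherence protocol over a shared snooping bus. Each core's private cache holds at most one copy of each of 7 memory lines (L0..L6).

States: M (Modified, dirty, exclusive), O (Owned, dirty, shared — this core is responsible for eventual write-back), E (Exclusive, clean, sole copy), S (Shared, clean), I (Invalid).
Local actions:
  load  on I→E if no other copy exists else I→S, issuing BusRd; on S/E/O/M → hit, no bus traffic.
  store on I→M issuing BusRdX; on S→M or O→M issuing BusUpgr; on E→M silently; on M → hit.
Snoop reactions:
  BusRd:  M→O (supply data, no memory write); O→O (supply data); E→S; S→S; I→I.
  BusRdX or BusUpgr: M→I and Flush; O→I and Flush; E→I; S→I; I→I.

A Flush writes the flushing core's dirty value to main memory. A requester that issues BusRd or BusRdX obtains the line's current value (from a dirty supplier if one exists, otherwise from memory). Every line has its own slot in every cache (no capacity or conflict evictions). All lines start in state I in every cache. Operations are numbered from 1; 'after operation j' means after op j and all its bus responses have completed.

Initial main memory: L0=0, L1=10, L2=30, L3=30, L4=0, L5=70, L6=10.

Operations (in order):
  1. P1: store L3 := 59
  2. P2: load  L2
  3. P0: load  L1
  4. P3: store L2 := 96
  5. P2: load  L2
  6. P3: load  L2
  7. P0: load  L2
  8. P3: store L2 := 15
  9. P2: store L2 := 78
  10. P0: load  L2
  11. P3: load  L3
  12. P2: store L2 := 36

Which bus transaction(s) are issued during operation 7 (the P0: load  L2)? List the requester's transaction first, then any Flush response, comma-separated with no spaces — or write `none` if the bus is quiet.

bus = BusRd

[1] P1: store L3 := 59 | P0:I, P1:M(59), P2:I, P3:I | bus: BusRdX
[2] P2: load  L2 | P0:I, P1:I, P2:E(30), P3:I | bus: BusRd
[3] P0: load  L1 | P0:E(10), P1:I, P2:I, P3:I | bus: BusRd
[4] P3: store L2 := 96 | P0:I, P1:I, P2:I, P3:M(96) | bus: BusRdX
[5] P2: load  L2 | P0:I, P1:I, P2:S(96), P3:O(96) | bus: BusRd
[6] P3: load  L2 | P0:I, P1:I, P2:S(96), P3:O(96) | bus: none
[7] P0: load  L2 | P0:S(96), P1:I, P2:S(96), P3:O(96) | bus: BusRd
[8] P3: store L2 := 15 | P0:I, P1:I, P2:I, P3:M(15) | bus: BusUpgr
[9] P2: store L2 := 78 | P0:I, P1:I, P2:M(78), P3:I | bus: BusRdX,Flush
[10] P0: load  L2 | P0:S(78), P1:I, P2:O(78), P3:I | bus: BusRd
[11] P3: load  L3 | P0:I, P1:O(59), P2:I, P3:S(59) | bus: BusRd
[12] P2: store L2 := 36 | P0:I, P1:I, P2:M(36), P3:I | bus: BusUpgr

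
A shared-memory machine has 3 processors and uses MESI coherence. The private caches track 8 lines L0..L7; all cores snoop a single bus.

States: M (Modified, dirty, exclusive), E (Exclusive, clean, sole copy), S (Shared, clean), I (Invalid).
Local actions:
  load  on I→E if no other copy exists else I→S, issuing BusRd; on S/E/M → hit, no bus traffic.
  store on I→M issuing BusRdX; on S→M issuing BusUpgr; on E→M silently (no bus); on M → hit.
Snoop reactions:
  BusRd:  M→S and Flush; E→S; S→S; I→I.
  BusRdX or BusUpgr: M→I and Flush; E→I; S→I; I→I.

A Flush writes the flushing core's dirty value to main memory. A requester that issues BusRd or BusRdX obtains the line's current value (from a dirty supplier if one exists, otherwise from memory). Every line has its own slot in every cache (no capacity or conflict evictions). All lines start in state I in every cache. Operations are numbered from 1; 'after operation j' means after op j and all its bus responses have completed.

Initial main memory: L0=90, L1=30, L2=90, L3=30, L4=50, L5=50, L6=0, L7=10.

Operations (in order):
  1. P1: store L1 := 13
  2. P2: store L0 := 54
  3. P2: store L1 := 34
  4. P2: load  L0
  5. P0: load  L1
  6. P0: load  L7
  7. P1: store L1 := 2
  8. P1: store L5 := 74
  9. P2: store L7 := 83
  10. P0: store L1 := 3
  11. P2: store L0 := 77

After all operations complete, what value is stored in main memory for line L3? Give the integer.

  op1 P1: store L1 := 13 → I/M/I on L1; bus BusRdX; mem=30
  op2 P2: store L0 := 54 → I/I/M on L0; bus BusRdX; mem=90
  op3 P2: store L1 := 34 → I/I/M on L1; bus BusRdX Flush; mem=13
  op4 P2: load  L0 → I/I/M on L0; bus (none); mem=90
  op5 P0: load  L1 → S/I/S on L1; bus BusRd Flush; mem=34
  op6 P0: load  L7 → E/I/I on L7; bus BusRd; mem=10
  op7 P1: store L1 := 2 → I/M/I on L1; bus BusRdX; mem=34
  op8 P1: store L5 := 74 → I/M/I on L5; bus BusRdX; mem=50
  op9 P2: store L7 := 83 → I/I/M on L7; bus BusRdX; mem=10
  op10 P0: store L1 := 3 → M/I/I on L1; bus BusRdX Flush; mem=2
  op11 P2: store L0 := 77 → I/I/M on L0; bus (none); mem=90

memory[L3] = 30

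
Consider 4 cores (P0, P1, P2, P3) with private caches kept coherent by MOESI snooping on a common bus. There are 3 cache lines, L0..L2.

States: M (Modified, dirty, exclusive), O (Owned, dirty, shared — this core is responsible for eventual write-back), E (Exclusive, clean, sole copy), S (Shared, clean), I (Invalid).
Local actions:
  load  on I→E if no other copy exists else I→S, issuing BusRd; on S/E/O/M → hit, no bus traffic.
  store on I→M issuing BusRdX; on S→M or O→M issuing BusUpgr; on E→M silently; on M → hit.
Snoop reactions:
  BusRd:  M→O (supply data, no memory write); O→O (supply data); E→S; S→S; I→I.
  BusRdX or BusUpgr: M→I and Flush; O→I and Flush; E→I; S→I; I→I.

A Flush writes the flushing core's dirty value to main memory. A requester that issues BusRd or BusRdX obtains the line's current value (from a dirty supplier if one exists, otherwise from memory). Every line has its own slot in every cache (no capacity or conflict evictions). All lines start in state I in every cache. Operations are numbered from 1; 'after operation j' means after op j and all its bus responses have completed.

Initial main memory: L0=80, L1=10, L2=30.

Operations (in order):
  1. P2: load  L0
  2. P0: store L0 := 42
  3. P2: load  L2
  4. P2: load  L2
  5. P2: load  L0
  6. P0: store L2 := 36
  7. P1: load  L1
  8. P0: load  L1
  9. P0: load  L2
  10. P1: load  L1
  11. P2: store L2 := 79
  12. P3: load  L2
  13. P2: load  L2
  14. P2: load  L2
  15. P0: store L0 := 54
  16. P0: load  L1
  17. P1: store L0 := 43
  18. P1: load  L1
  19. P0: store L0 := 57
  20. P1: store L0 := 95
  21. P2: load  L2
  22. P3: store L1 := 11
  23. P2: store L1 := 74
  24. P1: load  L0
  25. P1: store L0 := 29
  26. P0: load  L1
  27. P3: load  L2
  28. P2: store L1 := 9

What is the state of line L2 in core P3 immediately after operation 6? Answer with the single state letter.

  op1 P2: load  L0 → I/I/E/I on L0; bus BusRd; mem=80
  op2 P0: store L0 := 42 → M/I/I/I on L0; bus BusRdX; mem=80
  op3 P2: load  L2 → I/I/E/I on L2; bus BusRd; mem=30
  op4 P2: load  L2 → I/I/E/I on L2; bus (none); mem=30
  op5 P2: load  L0 → O/I/S/I on L0; bus BusRd; mem=80
  op6 P0: store L2 := 36 → M/I/I/I on L2; bus BusRdX; mem=30
  op7 P1: load  L1 → I/E/I/I on L1; bus BusRd; mem=10
  op8 P0: load  L1 → S/S/I/I on L1; bus BusRd; mem=10
  op9 P0: load  L2 → M/I/I/I on L2; bus (none); mem=30
  op10 P1: load  L1 → S/S/I/I on L1; bus (none); mem=10
  op11 P2: store L2 := 79 → I/I/M/I on L2; bus BusRdX Flush; mem=36
  op12 P3: load  L2 → I/I/O/S on L2; bus BusRd; mem=36
  op13 P2: load  L2 → I/I/O/S on L2; bus (none); mem=36
  op14 P2: load  L2 → I/I/O/S on L2; bus (none); mem=36
  op15 P0: store L0 := 54 → M/I/I/I on L0; bus BusUpgr; mem=80
  op16 P0: load  L1 → S/S/I/I on L1; bus (none); mem=10
  op17 P1: store L0 := 43 → I/M/I/I on L0; bus BusRdX Flush; mem=54
  op18 P1: load  L1 → S/S/I/I on L1; bus (none); mem=10
  op19 P0: store L0 := 57 → M/I/I/I on L0; bus BusRdX Flush; mem=43
  op20 P1: store L0 := 95 → I/M/I/I on L0; bus BusRdX Flush; mem=57
  op21 P2: load  L2 → I/I/O/S on L2; bus (none); mem=36
  op22 P3: store L1 := 11 → I/I/I/M on L1; bus BusRdX; mem=10
  op23 P2: store L1 := 74 → I/I/M/I on L1; bus BusRdX Flush; mem=11
  op24 P1: load  L0 → I/M/I/I on L0; bus (none); mem=57
  op25 P1: store L0 := 29 → I/M/I/I on L0; bus (none); mem=57
  op26 P0: load  L1 → S/I/O/I on L1; bus BusRd; mem=11
  op27 P3: load  L2 → I/I/O/S on L2; bus (none); mem=36
  op28 P2: store L1 := 9 → I/I/M/I on L1; bus BusUpgr; mem=11

state = I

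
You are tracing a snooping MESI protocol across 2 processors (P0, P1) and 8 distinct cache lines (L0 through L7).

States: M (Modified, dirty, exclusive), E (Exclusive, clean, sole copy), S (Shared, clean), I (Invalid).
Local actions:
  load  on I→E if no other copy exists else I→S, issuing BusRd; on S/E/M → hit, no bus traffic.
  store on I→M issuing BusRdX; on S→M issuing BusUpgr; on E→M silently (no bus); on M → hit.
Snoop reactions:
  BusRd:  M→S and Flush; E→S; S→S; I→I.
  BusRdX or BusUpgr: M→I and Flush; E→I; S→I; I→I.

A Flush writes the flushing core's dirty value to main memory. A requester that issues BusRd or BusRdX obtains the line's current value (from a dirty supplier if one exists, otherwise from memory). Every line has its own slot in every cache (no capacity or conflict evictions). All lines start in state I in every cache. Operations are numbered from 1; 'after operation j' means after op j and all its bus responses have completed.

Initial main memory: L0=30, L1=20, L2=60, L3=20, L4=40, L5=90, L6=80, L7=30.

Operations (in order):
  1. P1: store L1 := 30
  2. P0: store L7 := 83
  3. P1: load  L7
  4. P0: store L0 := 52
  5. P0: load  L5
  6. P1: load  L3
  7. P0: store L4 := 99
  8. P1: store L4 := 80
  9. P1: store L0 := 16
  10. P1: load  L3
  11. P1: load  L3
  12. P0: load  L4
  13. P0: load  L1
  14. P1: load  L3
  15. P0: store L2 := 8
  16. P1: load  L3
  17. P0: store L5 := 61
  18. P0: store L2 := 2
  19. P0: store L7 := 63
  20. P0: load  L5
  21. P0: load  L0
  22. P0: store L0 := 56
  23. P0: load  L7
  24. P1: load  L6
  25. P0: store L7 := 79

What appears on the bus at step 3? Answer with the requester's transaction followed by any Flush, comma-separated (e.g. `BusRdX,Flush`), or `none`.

  op1 P1: store L1 := 30 → I/M on L1; bus BusRdX; mem=20
  op2 P0: store L7 := 83 → M/I on L7; bus BusRdX; mem=30
  op3 P1: load  L7 → S/S on L7; bus BusRd Flush; mem=83
  op4 P0: store L0 := 52 → M/I on L0; bus BusRdX; mem=30
  op5 P0: load  L5 → E/I on L5; bus BusRd; mem=90
  op6 P1: load  L3 → I/E on L3; bus BusRd; mem=20
  op7 P0: store L4 := 99 → M/I on L4; bus BusRdX; mem=40
  op8 P1: store L4 := 80 → I/M on L4; bus BusRdX Flush; mem=99
  op9 P1: store L0 := 16 → I/M on L0; bus BusRdX Flush; mem=52
  op10 P1: load  L3 → I/E on L3; bus (none); mem=20
  op11 P1: load  L3 → I/E on L3; bus (none); mem=20
  op12 P0: load  L4 → S/S on L4; bus BusRd Flush; mem=80
  op13 P0: load  L1 → S/S on L1; bus BusRd Flush; mem=30
  op14 P1: load  L3 → I/E on L3; bus (none); mem=20
  op15 P0: store L2 := 8 → M/I on L2; bus BusRdX; mem=60
  op16 P1: load  L3 → I/E on L3; bus (none); mem=20
  op17 P0: store L5 := 61 → M/I on L5; bus (none); mem=90
  op18 P0: store L2 := 2 → M/I on L2; bus (none); mem=60
  op19 P0: store L7 := 63 → M/I on L7; bus BusUpgr; mem=83
  op20 P0: load  L5 → M/I on L5; bus (none); mem=90
  op21 P0: load  L0 → S/S on L0; bus BusRd Flush; mem=16
  op22 P0: store L0 := 56 → M/I on L0; bus BusUpgr; mem=16
  op23 P0: load  L7 → M/I on L7; bus (none); mem=83
  op24 P1: load  L6 → I/E on L6; bus BusRd; mem=80
  op25 P0: store L7 := 79 → M/I on L7; bus (none); mem=83

bus = BusRd,Flush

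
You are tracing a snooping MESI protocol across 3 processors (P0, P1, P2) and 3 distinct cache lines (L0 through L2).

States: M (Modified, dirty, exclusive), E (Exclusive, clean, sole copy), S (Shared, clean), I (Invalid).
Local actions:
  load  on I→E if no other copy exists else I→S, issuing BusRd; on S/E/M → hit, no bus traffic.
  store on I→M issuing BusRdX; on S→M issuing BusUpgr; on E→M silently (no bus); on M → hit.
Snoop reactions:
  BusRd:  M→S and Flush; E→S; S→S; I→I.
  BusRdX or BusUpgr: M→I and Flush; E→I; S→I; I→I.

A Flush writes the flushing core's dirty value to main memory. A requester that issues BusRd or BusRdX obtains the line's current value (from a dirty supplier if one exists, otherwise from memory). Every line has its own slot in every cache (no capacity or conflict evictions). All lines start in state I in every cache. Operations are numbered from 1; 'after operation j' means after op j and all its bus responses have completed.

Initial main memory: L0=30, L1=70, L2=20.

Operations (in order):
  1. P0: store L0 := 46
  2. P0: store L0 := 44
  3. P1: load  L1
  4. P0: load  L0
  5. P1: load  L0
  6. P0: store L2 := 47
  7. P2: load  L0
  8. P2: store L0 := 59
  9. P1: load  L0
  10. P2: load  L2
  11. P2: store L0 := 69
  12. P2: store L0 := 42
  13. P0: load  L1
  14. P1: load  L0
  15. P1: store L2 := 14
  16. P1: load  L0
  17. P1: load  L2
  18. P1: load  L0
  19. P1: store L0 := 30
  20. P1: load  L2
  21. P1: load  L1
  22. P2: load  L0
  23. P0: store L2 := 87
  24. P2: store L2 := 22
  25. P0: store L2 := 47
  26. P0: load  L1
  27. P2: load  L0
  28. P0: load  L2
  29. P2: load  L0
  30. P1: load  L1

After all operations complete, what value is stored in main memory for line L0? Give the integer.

memory[L0] = 30

step 1: P0: store L0 := 46  ⟶  MII  (L0)  txn=BusRdX  M[L0]=30
step 2: P0: store L0 := 44  ⟶  MII  (L0)  txn=∅  M[L0]=30
step 3: P1: load  L1  ⟶  IEI  (L1)  txn=BusRd  M[L1]=70
step 4: P0: load  L0  ⟶  MII  (L0)  txn=∅  M[L0]=30
step 5: P1: load  L0  ⟶  SSI  (L0)  txn=BusRd+Flush  M[L0]=44
step 6: P0: store L2 := 47  ⟶  MII  (L2)  txn=BusRdX  M[L2]=20
step 7: P2: load  L0  ⟶  SSS  (L0)  txn=BusRd  M[L0]=44
step 8: P2: store L0 := 59  ⟶  IIM  (L0)  txn=BusUpgr  M[L0]=44
step 9: P1: load  L0  ⟶  ISS  (L0)  txn=BusRd+Flush  M[L0]=59
step 10: P2: load  L2  ⟶  SIS  (L2)  txn=BusRd+Flush  M[L2]=47
step 11: P2: store L0 := 69  ⟶  IIM  (L0)  txn=BusUpgr  M[L0]=59
step 12: P2: store L0 := 42  ⟶  IIM  (L0)  txn=∅  M[L0]=59
step 13: P0: load  L1  ⟶  SSI  (L1)  txn=BusRd  M[L1]=70
step 14: P1: load  L0  ⟶  ISS  (L0)  txn=BusRd+Flush  M[L0]=42
step 15: P1: store L2 := 14  ⟶  IMI  (L2)  txn=BusRdX  M[L2]=47
step 16: P1: load  L0  ⟶  ISS  (L0)  txn=∅  M[L0]=42
step 17: P1: load  L2  ⟶  IMI  (L2)  txn=∅  M[L2]=47
step 18: P1: load  L0  ⟶  ISS  (L0)  txn=∅  M[L0]=42
step 19: P1: store L0 := 30  ⟶  IMI  (L0)  txn=BusUpgr  M[L0]=42
step 20: P1: load  L2  ⟶  IMI  (L2)  txn=∅  M[L2]=47
step 21: P1: load  L1  ⟶  SSI  (L1)  txn=∅  M[L1]=70
step 22: P2: load  L0  ⟶  ISS  (L0)  txn=BusRd+Flush  M[L0]=30
step 23: P0: store L2 := 87  ⟶  MII  (L2)  txn=BusRdX+Flush  M[L2]=14
step 24: P2: store L2 := 22  ⟶  IIM  (L2)  txn=BusRdX+Flush  M[L2]=87
step 25: P0: store L2 := 47  ⟶  MII  (L2)  txn=BusRdX+Flush  M[L2]=22
step 26: P0: load  L1  ⟶  SSI  (L1)  txn=∅  M[L1]=70
step 27: P2: load  L0  ⟶  ISS  (L0)  txn=∅  M[L0]=30
step 28: P0: load  L2  ⟶  MII  (L2)  txn=∅  M[L2]=22
step 29: P2: load  L0  ⟶  ISS  (L0)  txn=∅  M[L0]=30
step 30: P1: load  L1  ⟶  SSI  (L1)  txn=∅  M[L1]=70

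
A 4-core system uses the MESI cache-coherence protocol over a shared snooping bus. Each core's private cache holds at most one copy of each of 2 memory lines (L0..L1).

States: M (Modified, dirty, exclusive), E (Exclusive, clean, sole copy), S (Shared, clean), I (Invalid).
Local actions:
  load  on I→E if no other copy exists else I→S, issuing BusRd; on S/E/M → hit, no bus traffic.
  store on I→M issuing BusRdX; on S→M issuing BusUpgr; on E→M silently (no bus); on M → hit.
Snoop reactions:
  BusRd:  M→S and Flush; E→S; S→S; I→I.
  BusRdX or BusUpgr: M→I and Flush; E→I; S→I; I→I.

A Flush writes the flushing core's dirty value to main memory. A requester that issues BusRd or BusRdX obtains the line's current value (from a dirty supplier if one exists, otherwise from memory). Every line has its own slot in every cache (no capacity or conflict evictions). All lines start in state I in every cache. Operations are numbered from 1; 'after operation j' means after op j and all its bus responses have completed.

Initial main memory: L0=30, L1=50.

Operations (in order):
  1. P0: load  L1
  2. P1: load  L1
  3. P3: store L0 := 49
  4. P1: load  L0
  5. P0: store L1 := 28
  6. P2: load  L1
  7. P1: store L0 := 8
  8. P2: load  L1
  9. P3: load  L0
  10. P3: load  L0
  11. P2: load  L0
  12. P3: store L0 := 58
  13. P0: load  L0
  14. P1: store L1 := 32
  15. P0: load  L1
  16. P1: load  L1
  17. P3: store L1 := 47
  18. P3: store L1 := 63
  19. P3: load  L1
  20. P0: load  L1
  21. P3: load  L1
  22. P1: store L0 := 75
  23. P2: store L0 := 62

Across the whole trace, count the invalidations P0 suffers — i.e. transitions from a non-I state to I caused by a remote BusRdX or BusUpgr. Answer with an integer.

  op1 P0: load  L1 → E/I/I/I on L1; bus BusRd; mem=50
  op2 P1: load  L1 → S/S/I/I on L1; bus BusRd; mem=50
  op3 P3: store L0 := 49 → I/I/I/M on L0; bus BusRdX; mem=30
  op4 P1: load  L0 → I/S/I/S on L0; bus BusRd Flush; mem=49
  op5 P0: store L1 := 28 → M/I/I/I on L1; bus BusUpgr; mem=50
  op6 P2: load  L1 → S/I/S/I on L1; bus BusRd Flush; mem=28
  op7 P1: store L0 := 8 → I/M/I/I on L0; bus BusUpgr; mem=49
  op8 P2: load  L1 → S/I/S/I on L1; bus (none); mem=28
  op9 P3: load  L0 → I/S/I/S on L0; bus BusRd Flush; mem=8
  op10 P3: load  L0 → I/S/I/S on L0; bus (none); mem=8
  op11 P2: load  L0 → I/S/S/S on L0; bus BusRd; mem=8
  op12 P3: store L0 := 58 → I/I/I/M on L0; bus BusUpgr; mem=8
  op13 P0: load  L0 → S/I/I/S on L0; bus BusRd Flush; mem=58
  op14 P1: store L1 := 32 → I/M/I/I on L1; bus BusRdX; mem=28
  op15 P0: load  L1 → S/S/I/I on L1; bus BusRd Flush; mem=32
  op16 P1: load  L1 → S/S/I/I on L1; bus (none); mem=32
  op17 P3: store L1 := 47 → I/I/I/M on L1; bus BusRdX; mem=32
  op18 P3: store L1 := 63 → I/I/I/M on L1; bus (none); mem=32
  op19 P3: load  L1 → I/I/I/M on L1; bus (none); mem=32
  op20 P0: load  L1 → S/I/I/S on L1; bus BusRd Flush; mem=63
  op21 P3: load  L1 → S/I/I/S on L1; bus (none); mem=63
  op22 P1: store L0 := 75 → I/M/I/I on L0; bus BusRdX; mem=58
  op23 P2: store L0 := 62 → I/I/M/I on L0; bus BusRdX Flush; mem=75

invalidations = 3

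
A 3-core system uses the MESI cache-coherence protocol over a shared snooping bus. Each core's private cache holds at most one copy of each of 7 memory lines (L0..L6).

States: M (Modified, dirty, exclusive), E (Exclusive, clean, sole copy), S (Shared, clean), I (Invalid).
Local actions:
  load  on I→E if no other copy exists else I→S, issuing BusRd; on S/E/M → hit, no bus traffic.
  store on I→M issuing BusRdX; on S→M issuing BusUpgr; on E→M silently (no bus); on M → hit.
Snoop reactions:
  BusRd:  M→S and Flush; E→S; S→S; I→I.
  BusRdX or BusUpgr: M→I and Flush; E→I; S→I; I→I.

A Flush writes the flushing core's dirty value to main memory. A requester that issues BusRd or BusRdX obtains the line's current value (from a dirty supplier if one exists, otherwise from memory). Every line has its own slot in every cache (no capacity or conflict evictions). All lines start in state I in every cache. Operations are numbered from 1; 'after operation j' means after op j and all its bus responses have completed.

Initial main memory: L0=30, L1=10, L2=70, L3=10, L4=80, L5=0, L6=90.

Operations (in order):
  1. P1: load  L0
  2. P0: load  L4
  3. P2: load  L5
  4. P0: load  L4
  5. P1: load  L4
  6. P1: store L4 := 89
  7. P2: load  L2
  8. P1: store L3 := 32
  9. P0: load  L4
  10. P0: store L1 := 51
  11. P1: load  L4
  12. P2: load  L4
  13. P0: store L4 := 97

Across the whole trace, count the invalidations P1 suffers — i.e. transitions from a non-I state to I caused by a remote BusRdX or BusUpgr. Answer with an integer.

step 1: P1: load  L0  ⟶  IEI  (L0)  txn=BusRd  M[L0]=30
step 2: P0: load  L4  ⟶  EII  (L4)  txn=BusRd  M[L4]=80
step 3: P2: load  L5  ⟶  IIE  (L5)  txn=BusRd  M[L5]=0
step 4: P0: load  L4  ⟶  EII  (L4)  txn=∅  M[L4]=80
step 5: P1: load  L4  ⟶  SSI  (L4)  txn=BusRd  M[L4]=80
step 6: P1: store L4 := 89  ⟶  IMI  (L4)  txn=BusUpgr  M[L4]=80
step 7: P2: load  L2  ⟶  IIE  (L2)  txn=BusRd  M[L2]=70
step 8: P1: store L3 := 32  ⟶  IMI  (L3)  txn=BusRdX  M[L3]=10
step 9: P0: load  L4  ⟶  SSI  (L4)  txn=BusRd+Flush  M[L4]=89
step 10: P0: store L1 := 51  ⟶  MII  (L1)  txn=BusRdX  M[L1]=10
step 11: P1: load  L4  ⟶  SSI  (L4)  txn=∅  M[L4]=89
step 12: P2: load  L4  ⟶  SSS  (L4)  txn=BusRd  M[L4]=89
step 13: P0: store L4 := 97  ⟶  MII  (L4)  txn=BusUpgr  M[L4]=89

invalidations = 1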